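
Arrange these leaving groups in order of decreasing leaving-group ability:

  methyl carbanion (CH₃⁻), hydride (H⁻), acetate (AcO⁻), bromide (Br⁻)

bromide (Br⁻): pKₐ(HBr) ≈ -9
acetate (AcO⁻): pKₐ(CH₃COOH) ≈ 4.8
hydride (H⁻): pKₐ(H₂) ≈ 36
methyl carbanion (CH₃⁻): pKₐ(CH₄) ≈ 48 — unstabilised carbanion; the worst conceivable leaving group

bromide (Br⁻) > acetate (AcO⁻) > hydride (H⁻) > methyl carbanion (CH₃⁻)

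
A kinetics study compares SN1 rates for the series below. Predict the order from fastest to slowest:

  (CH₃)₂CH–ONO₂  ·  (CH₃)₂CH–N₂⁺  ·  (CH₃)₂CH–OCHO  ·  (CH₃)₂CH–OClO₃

With the same alkyl group throughout, only the leaving group differentiates the rates.
A good leaving group is a weak base: the lower the pKₐ of its conjugate acid, the more readily it departs.
(CH₃)₂CH–N₂⁺ loses N₂: no meaningful conjugate acid; N₂ departs as an exceptionally stable neutral molecule
(CH₃)₂CH–OClO₃ loses ClO₄⁻: pKₐ(HClO₄) ≈ -10
(CH₃)₂CH–ONO₂ loses NO₃⁻: pKₐ(HNO₃) ≈ -1.3
(CH₃)₂CH–OCHO loses HCOO⁻: pKₐ(HCOOH) ≈ 3.8

(CH₃)₂CH–N₂⁺ > (CH₃)₂CH–OClO₃ > (CH₃)₂CH–ONO₂ > (CH₃)₂CH–OCHO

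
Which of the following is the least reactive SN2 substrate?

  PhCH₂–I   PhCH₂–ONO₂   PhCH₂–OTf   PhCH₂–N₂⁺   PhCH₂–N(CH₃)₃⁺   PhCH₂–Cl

PhCH₂–N(CH₃)₃⁺

With the same alkyl group throughout, only the leaving group differentiates the rates.
Leaving-group ability tracks the stability of the departed species; conjugate-acid pKₐ is the usual yardstick (lower pKₐ → better LG).
PhCH₂–N₂⁺ loses N₂: no meaningful conjugate acid; N₂ departs as an exceptionally stable neutral molecule
PhCH₂–OTf loses OTf⁻: pKₐ(CF₃SO₃H (triflic acid)) ≈ -14
PhCH₂–I loses I⁻: pKₐ(HI) ≈ -10
PhCH₂–Cl loses Cl⁻: pKₐ(HCl) ≈ -7
PhCH₂–ONO₂ loses NO₃⁻: pKₐ(HNO₃) ≈ -1.3
PhCH₂–N(CH₃)₃⁺ loses NR'₃: pKₐ(R'₃NH⁺) ≈ 10.7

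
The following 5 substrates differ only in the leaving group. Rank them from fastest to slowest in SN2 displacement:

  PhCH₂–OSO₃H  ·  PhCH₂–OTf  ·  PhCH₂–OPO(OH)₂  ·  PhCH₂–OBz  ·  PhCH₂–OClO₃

PhCH₂–OTf > PhCH₂–OClO₃ > PhCH₂–OSO₃H > PhCH₂–OPO(OH)₂ > PhCH₂–OBz

Same R in every case — rank the leaving groups.
The more stable X⁻ (or X) is on its own — i.e. the weaker a base it is — the better a leaving group it makes.
PhCH₂–OTf loses OTf⁻: pKₐ(CF₃SO₃H (triflic acid)) ≈ -14
PhCH₂–OClO₃ loses ClO₄⁻: pKₐ(HClO₄) ≈ -10
PhCH₂–OSO₃H loses HSO₄⁻: pKₐ(H₂SO₄) ≈ -3
PhCH₂–OPO(OH)₂ loses H₂PO₄⁻: pKₐ(H₃PO₄) ≈ 2.1
PhCH₂–OBz loses PhCOO⁻: pKₐ(C₆H₅COOH) ≈ 4.2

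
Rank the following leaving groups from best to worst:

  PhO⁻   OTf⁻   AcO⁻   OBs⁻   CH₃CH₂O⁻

Rank by basicity of the departing species: weakest base leaves most easily.
OTf⁻: pKₐ(CF₃SO₃H (triflic acid)) ≈ -14
OBs⁻: pKₐ(p-BrC₆H₄SO₃H) ≈ -2.8
AcO⁻: pKₐ(CH₃COOH) ≈ 4.8
PhO⁻: pKₐ(C₆H₅OH (phenol)) ≈ 10
CH₃CH₂O⁻: pKₐ(CH₃CH₂OH) ≈ 16

OTf⁻ > OBs⁻ > AcO⁻ > PhO⁻ > CH₃CH₂O⁻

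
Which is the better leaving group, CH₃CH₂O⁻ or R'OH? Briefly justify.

R'OH is the better leaving group.
pKₐ(R'OH₂⁺) ≈ -2.4 versus pKₐ(CH₃CH₂OH) ≈ 16: R'OH is the much weaker base.
Neutral; leaves from a protonated ether (an oxonium ion, R–O(H)R'⁺).

R'OH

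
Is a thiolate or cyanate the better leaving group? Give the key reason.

cyanate

cyanate is the better leaving group.
pKₐ(HOCN) ≈ 3.5 versus pKₐ(RSH (a thiol)) ≈ 10.5: cyanate is the much weaker base.
Resonance between N and O.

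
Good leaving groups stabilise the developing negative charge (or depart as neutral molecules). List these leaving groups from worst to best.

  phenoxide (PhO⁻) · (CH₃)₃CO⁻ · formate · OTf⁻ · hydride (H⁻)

OTf⁻: pKₐ(CF₃SO₃H (triflic acid)) ≈ -14 — charge spread over three oxygens and a CF₃ group; the premier leaving group in synthesis
formate: pKₐ(HCOOH) ≈ 3.8 — resonance-stabilised carboxylate
phenoxide (PhO⁻): pKₐ(C₆H₅OH (phenol)) ≈ 10 — resonance into the ring helps, but still a poor LG
(CH₃)₃CO⁻: pKₐ(t-BuOH) ≈ 18 — bulky, strongly basic alkoxide
hydride (H⁻): pKₐ(H₂) ≈ 36 — extremely strong base; leaves only in special hydride-transfer contexts
Listed from poorest to best leaving group as asked.

hydride (H⁻) < (CH₃)₃CO⁻ < phenoxide (PhO⁻) < formate < OTf⁻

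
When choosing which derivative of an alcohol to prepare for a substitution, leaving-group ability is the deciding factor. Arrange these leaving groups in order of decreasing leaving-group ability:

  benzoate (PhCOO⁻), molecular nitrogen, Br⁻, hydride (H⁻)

molecular nitrogen > Br⁻ > benzoate (PhCOO⁻) > hydride (H⁻)

molecular nitrogen: no meaningful conjugate acid; N₂ departs as an exceptionally stable neutral molecule
Br⁻: pKₐ(HBr) ≈ -9
benzoate (PhCOO⁻): pKₐ(C₆H₅COOH) ≈ 4.2
hydride (H⁻): pKₐ(H₂) ≈ 36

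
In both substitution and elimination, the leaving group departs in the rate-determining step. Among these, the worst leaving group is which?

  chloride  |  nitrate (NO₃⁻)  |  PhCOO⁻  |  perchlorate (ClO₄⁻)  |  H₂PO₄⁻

Rank by basicity of the departing species: weakest base leaves most easily.
perchlorate (ClO₄⁻): pKₐ(HClO₄) ≈ -10
chloride: pKₐ(HCl) ≈ -7
nitrate (NO₃⁻): pKₐ(HNO₃) ≈ -1.3
H₂PO₄⁻: pKₐ(H₃PO₄) ≈ 2.1
PhCOO⁻: pKₐ(C₆H₅COOH) ≈ 4.2

PhCOO⁻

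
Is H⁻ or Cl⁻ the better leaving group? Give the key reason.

Cl⁻

Cl⁻ is the better leaving group.
pKₐ(HCl) ≈ -7 versus pKₐ(H₂) ≈ 36: Cl⁻ is the much weaker base.
Moderately weak base.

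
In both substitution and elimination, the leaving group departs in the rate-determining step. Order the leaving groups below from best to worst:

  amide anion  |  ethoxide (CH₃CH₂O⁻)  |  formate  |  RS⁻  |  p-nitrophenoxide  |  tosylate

tosylate > formate > p-nitrophenoxide > RS⁻ > ethoxide (CH₃CH₂O⁻) > amide anion

A good leaving group is a weak base: the lower the pKₐ of its conjugate acid, the more readily it departs.
tosylate: pKₐ(p-CH₃C₆H₄SO₃H (TsOH)) ≈ -2.8
formate: pKₐ(HCOOH) ≈ 3.8
p-nitrophenoxide: pKₐ(p-nitrophenol) ≈ 7.2
RS⁻: pKₐ(RSH (a thiol)) ≈ 10.5
ethoxide (CH₃CH₂O⁻): pKₐ(CH₃CH₂OH) ≈ 16
amide anion: pKₐ(NH₃) ≈ 38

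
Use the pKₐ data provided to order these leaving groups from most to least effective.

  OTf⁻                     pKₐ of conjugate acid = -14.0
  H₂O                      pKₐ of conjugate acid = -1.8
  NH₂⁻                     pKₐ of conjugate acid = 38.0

OTf⁻ > H₂O > NH₂⁻

Lower conjugate-acid pKₐ ⇒ weaker base ⇒ better leaving group.
Sorting by the given values: OTf⁻ (-14.0), H₂O (-1.8), NH₂⁻ (38.0).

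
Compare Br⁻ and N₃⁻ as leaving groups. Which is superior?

Br⁻ is the better leaving group.
pKₐ(HBr) ≈ -9 versus pKₐ(HN₃) ≈ 4.7: Br⁻ is the much weaker base.
Weak base; good leaving group.

Br⁻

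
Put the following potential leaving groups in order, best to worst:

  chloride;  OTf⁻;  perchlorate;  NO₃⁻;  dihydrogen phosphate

OTf⁻ > perchlorate > chloride > NO₃⁻ > dihydrogen phosphate

OTf⁻: pKₐ(CF₃SO₃H (triflic acid)) ≈ -14
perchlorate: pKₐ(HClO₄) ≈ -10
chloride: pKₐ(HCl) ≈ -7
NO₃⁻: pKₐ(HNO₃) ≈ -1.3
dihydrogen phosphate: pKₐ(H₃PO₄) ≈ 2.1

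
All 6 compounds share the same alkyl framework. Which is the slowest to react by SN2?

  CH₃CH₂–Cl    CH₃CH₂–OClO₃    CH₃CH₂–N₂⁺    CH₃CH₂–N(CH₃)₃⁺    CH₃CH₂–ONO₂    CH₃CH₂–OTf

CH₃CH₂–N(CH₃)₃⁺

Identical carbon frameworks mean the comparison reduces to leaving-group quality.
Leaving-group ability tracks the stability of the departed species; conjugate-acid pKₐ is the usual yardstick (lower pKₐ → better LG).
CH₃CH₂–N₂⁺ loses N₂: no meaningful conjugate acid; N₂ departs as an exceptionally stable neutral molecule
CH₃CH₂–OTf loses OTf⁻: pKₐ(CF₃SO₃H (triflic acid)) ≈ -14
CH₃CH₂–OClO₃ loses ClO₄⁻: pKₐ(HClO₄) ≈ -10
CH₃CH₂–Cl loses Cl⁻: pKₐ(HCl) ≈ -7
CH₃CH₂–ONO₂ loses NO₃⁻: pKₐ(HNO₃) ≈ -1.3
CH₃CH₂–N(CH₃)₃⁺ loses NR'₃: pKₐ(R'₃NH⁺) ≈ 10.7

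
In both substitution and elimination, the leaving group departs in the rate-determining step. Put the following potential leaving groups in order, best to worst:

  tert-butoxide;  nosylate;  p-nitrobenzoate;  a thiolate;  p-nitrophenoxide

nosylate > p-nitrobenzoate > p-nitrophenoxide > a thiolate > tert-butoxide

Rank by basicity of the departing species: weakest base leaves most easily.
nosylate: pKₐ(p-O₂NC₆H₄SO₃H) ≈ -3.5
p-nitrobenzoate: pKₐ(p-nitrobenzoic acid) ≈ 3.4
p-nitrophenoxide: pKₐ(p-nitrophenol) ≈ 7.2
a thiolate: pKₐ(RSH (a thiol)) ≈ 10.5
tert-butoxide: pKₐ(t-BuOH) ≈ 18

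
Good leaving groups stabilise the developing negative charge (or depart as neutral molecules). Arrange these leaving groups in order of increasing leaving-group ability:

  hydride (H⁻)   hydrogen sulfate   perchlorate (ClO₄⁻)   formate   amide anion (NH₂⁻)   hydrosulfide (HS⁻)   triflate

Leaving-group ability tracks the stability of the departed species; conjugate-acid pKₐ is the usual yardstick (lower pKₐ → better LG).
triflate: pKₐ(CF₃SO₃H (triflic acid)) ≈ -14 — charge spread over three oxygens and a CF₃ group; the premier leaving group in synthesis
perchlorate (ClO₄⁻): pKₐ(HClO₄) ≈ -10
hydrogen sulfate: pKₐ(H₂SO₄) ≈ -3 — conjugate base of a strong mineral acid
formate: pKₐ(HCOOH) ≈ 3.8
hydrosulfide (HS⁻): pKₐ(H₂S) ≈ 7 — larger and more polarisable than the oxygen analogue
hydride (H⁻): pKₐ(H₂) ≈ 36 — extremely strong base; leaves only in special hydride-transfer contexts
amide anion (NH₂⁻): pKₐ(NH₃) ≈ 38 — extremely strong base; never a leaving group
Listed from poorest to best leaving group as asked.

amide anion (NH₂⁻) < hydride (H⁻) < hydrosulfide (HS⁻) < formate < hydrogen sulfate < perchlorate (ClO₄⁻) < triflate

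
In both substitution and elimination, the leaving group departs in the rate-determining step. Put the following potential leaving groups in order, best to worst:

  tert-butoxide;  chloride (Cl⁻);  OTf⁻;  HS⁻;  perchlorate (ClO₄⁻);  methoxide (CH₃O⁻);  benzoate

OTf⁻ > perchlorate (ClO₄⁻) > chloride (Cl⁻) > benzoate > HS⁻ > methoxide (CH₃O⁻) > tert-butoxide

OTf⁻: pKₐ(CF₃SO₃H (triflic acid)) ≈ -14
perchlorate (ClO₄⁻): pKₐ(HClO₄) ≈ -10 — extremely weak base; rarely used for safety reasons
chloride (Cl⁻): pKₐ(HCl) ≈ -7 — moderately weak base
benzoate: pKₐ(C₆H₅COOH) ≈ 4.2 — aryl carboxylate
HS⁻: pKₐ(H₂S) ≈ 7 — larger and more polarisable than the oxygen analogue
methoxide (CH₃O⁻): pKₐ(CH₃OH) ≈ 15.5 — strong base; alkoxides do not leave unassisted
tert-butoxide: pKₐ(t-BuOH) ≈ 18 — bulky, strongly basic alkoxide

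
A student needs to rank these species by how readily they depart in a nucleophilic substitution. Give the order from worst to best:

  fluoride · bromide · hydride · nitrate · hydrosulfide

Rank by basicity of the departing species: weakest base leaves most easily.
bromide: pKₐ(HBr) ≈ -9
nitrate: pKₐ(HNO₃) ≈ -1.3
fluoride: pKₐ(HF) ≈ 3.2
hydrosulfide: pKₐ(H₂S) ≈ 7
hydride: pKₐ(H₂) ≈ 36
The question asks for worst first, so the sequence is read in increasing leaving-group ability.

hydride < hydrosulfide < fluoride < nitrate < bromide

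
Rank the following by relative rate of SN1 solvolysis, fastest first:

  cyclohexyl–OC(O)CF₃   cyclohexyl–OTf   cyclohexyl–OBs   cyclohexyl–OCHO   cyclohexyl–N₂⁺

With the same alkyl group throughout, only the leaving group differentiates the rates.
Rank by basicity of the departing species: weakest base leaves most easily.
cyclohexyl–N₂⁺ loses N₂: no meaningful conjugate acid; N₂ departs as an exceptionally stable neutral molecule
cyclohexyl–OTf loses OTf⁻: pKₐ(CF₃SO₃H (triflic acid)) ≈ -14
cyclohexyl–OBs loses OBs⁻: pKₐ(p-BrC₆H₄SO₃H) ≈ -2.8
cyclohexyl–OC(O)CF₃ loses CF₃COO⁻: pKₐ(CF₃COOH) ≈ 0.2
cyclohexyl–OCHO loses HCOO⁻: pKₐ(HCOOH) ≈ 3.8

cyclohexyl–N₂⁺ > cyclohexyl–OTf > cyclohexyl–OBs > cyclohexyl–OC(O)CF₃ > cyclohexyl–OCHO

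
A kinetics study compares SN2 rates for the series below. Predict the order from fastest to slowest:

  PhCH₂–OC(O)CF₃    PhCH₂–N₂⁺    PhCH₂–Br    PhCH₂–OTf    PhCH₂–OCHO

PhCH₂–N₂⁺ > PhCH₂–OTf > PhCH₂–Br > PhCH₂–OC(O)CF₃ > PhCH₂–OCHO

Same R in every case — rank the leaving groups.
The more stable X⁻ (or X) is on its own — i.e. the weaker a base it is — the better a leaving group it makes.
PhCH₂–N₂⁺ loses N₂: no meaningful conjugate acid; N₂ departs as an exceptionally stable neutral molecule
PhCH₂–OTf loses OTf⁻: pKₐ(CF₃SO₃H (triflic acid)) ≈ -14
PhCH₂–Br loses Br⁻: pKₐ(HBr) ≈ -9
PhCH₂–OC(O)CF₃ loses CF₃COO⁻: pKₐ(CF₃COOH) ≈ 0.2
PhCH₂–OCHO loses HCOO⁻: pKₐ(HCOOH) ≈ 3.8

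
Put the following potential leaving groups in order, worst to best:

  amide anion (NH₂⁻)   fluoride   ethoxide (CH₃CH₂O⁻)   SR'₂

SR'₂: pKₐ(R'₂SH⁺) ≈ -7 — neutral; leaves from a sulfonium salt (R–SR'₂⁺)
fluoride: pKₐ(HF) ≈ 3.2 — small and strongly basic; the poor halide leaving group
ethoxide (CH₃CH₂O⁻): pKₐ(CH₃CH₂OH) ≈ 16
amide anion (NH₂⁻): pKₐ(NH₃) ≈ 38 — extremely strong base; never a leaving group
Reversing gives the worst-to-best order requested.

amide anion (NH₂⁻) < ethoxide (CH₃CH₂O⁻) < fluoride < SR'₂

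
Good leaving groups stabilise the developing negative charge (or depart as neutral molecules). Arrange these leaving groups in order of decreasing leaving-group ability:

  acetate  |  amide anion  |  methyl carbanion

Rank by basicity of the departing species: weakest base leaves most easily.
acetate: pKₐ(CH₃COOH) ≈ 4.8
amide anion: pKₐ(NH₃) ≈ 38
methyl carbanion: pKₐ(CH₄) ≈ 48

acetate > amide anion > methyl carbanion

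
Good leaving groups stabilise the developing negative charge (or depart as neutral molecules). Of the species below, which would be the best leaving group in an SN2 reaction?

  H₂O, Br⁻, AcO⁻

A good leaving group is a weak base: the lower the pKₐ of its conjugate acid, the more readily it departs.
Br⁻: pKₐ(HBr) ≈ -9
H₂O: pKₐ(H₃O⁺) ≈ -1.7
AcO⁻: pKₐ(CH₃COOH) ≈ 4.8

Br⁻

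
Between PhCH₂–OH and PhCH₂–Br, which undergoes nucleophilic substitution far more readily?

From PhCH₂–OH the departing group would be OH⁻ (pKₐ(H₂O) ≈ 15.7). Strong base; essentially never leaves without prior activation.
From PhCH₂–Br the leaving group is Br⁻ (pKₐ(HBr) ≈ -9). Weak base; good leaving group.
(In practice PhCH₂–Br is made from PhCH₂–OH by treatment with PBr₃, replacing the hydroxyl with bromide.)

PhCH₂–Br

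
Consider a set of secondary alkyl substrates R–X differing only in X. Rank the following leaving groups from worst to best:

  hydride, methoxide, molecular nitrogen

hydride < methoxide < molecular nitrogen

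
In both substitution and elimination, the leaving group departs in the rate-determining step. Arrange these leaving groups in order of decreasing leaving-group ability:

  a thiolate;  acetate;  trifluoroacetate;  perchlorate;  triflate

triflate > perchlorate > trifluoroacetate > acetate > a thiolate

Rank by basicity of the departing species: weakest base leaves most easily.
triflate: pKₐ(CF₃SO₃H (triflic acid)) ≈ -14
perchlorate: pKₐ(HClO₄) ≈ -10
trifluoroacetate: pKₐ(CF₃COOH) ≈ 0.2
acetate: pKₐ(CH₃COOH) ≈ 4.8
a thiolate: pKₐ(RSH (a thiol)) ≈ 10.5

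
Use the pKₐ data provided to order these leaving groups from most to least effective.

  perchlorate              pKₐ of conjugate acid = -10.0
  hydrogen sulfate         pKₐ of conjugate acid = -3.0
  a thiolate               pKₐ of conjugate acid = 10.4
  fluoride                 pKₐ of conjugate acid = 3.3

Lower conjugate-acid pKₐ ⇒ weaker base ⇒ better leaving group.
Sorting by the given values: perchlorate (-10.0), hydrogen sulfate (-3.0), fluoride (3.3), a thiolate (10.4).

perchlorate > hydrogen sulfate > fluoride > a thiolate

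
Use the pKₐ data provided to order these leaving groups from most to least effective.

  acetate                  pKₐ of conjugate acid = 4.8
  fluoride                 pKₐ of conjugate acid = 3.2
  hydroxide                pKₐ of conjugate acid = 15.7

Lower conjugate-acid pKₐ ⇒ weaker base ⇒ better leaving group.
Sorting by the given values: fluoride (3.2), acetate (4.8), hydroxide (15.7).

fluoride > acetate > hydroxide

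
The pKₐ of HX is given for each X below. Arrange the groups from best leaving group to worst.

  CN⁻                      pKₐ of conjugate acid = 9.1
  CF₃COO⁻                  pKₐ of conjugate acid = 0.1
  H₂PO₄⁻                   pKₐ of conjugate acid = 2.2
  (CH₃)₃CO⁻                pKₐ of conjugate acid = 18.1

CF₃COO⁻ > H₂PO₄⁻ > CN⁻ > (CH₃)₃CO⁻

Lower conjugate-acid pKₐ ⇒ weaker base ⇒ better leaving group.
Sorting by the given values: CF₃COO⁻ (0.1), H₂PO₄⁻ (2.2), CN⁻ (9.1), (CH₃)₃CO⁻ (18.1).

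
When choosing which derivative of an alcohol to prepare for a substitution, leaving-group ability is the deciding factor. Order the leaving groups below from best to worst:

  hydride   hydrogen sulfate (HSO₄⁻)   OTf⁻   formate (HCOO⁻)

The more stable X⁻ (or X) is on its own — i.e. the weaker a base it is — the better a leaving group it makes.
OTf⁻: pKₐ(CF₃SO₃H (triflic acid)) ≈ -14
hydrogen sulfate (HSO₄⁻): pKₐ(H₂SO₄) ≈ -3
formate (HCOO⁻): pKₐ(HCOOH) ≈ 3.8
hydride: pKₐ(H₂) ≈ 36

OTf⁻ > hydrogen sulfate (HSO₄⁻) > formate (HCOO⁻) > hydride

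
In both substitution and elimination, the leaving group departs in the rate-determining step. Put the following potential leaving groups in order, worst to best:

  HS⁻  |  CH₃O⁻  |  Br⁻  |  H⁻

Br⁻: pKₐ(HBr) ≈ -9
HS⁻: pKₐ(H₂S) ≈ 7
CH₃O⁻: pKₐ(CH₃OH) ≈ 15.5
H⁻: pKₐ(H₂) ≈ 36
Listed from poorest to best leaving group as asked.

H⁻ < CH₃O⁻ < HS⁻ < Br⁻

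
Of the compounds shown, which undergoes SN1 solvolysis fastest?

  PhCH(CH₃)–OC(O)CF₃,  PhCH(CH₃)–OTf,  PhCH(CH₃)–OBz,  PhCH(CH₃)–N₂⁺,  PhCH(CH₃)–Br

PhCH(CH₃)–N₂⁺

The skeletons are identical, so relative rate is governed entirely by leaving-group ability.
Leaving-group ability tracks the stability of the departed species; conjugate-acid pKₐ is the usual yardstick (lower pKₐ → better LG).
PhCH(CH₃)–N₂⁺ loses N₂: no meaningful conjugate acid; N₂ departs as an exceptionally stable neutral molecule
PhCH(CH₃)–OTf loses OTf⁻: pKₐ(CF₃SO₃H (triflic acid)) ≈ -14
PhCH(CH₃)–Br loses Br⁻: pKₐ(HBr) ≈ -9
PhCH(CH₃)–OC(O)CF₃ loses CF₃COO⁻: pKₐ(CF₃COOH) ≈ 0.2
PhCH(CH₃)–OBz loses PhCOO⁻: pKₐ(C₆H₅COOH) ≈ 4.2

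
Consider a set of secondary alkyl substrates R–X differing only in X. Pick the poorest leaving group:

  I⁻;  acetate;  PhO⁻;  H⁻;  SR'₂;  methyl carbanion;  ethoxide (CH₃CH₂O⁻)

I⁻: pKₐ(HI) ≈ -10
SR'₂: pKₐ(R'₂SH⁺) ≈ -7
acetate: pKₐ(CH₃COOH) ≈ 4.8
PhO⁻: pKₐ(C₆H₅OH (phenol)) ≈ 10
ethoxide (CH₃CH₂O⁻): pKₐ(CH₃CH₂OH) ≈ 16
H⁻: pKₐ(H₂) ≈ 36
methyl carbanion: pKₐ(CH₄) ≈ 48

methyl carbanion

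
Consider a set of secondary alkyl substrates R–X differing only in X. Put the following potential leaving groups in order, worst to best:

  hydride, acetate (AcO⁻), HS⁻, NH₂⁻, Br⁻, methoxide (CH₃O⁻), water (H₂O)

Leaving-group ability tracks the stability of the departed species; conjugate-acid pKₐ is the usual yardstick (lower pKₐ → better LG).
Br⁻: pKₐ(HBr) ≈ -9
water (H₂O): pKₐ(H₃O⁺) ≈ -1.7
acetate (AcO⁻): pKₐ(CH₃COOH) ≈ 4.8
HS⁻: pKₐ(H₂S) ≈ 7
methoxide (CH₃O⁻): pKₐ(CH₃OH) ≈ 15.5
hydride: pKₐ(H₂) ≈ 36
NH₂⁻: pKₐ(NH₃) ≈ 38
Reversing gives the worst-to-best order requested.

NH₂⁻ < hydride < methoxide (CH₃O⁻) < HS⁻ < acetate (AcO⁻) < water (H₂O) < Br⁻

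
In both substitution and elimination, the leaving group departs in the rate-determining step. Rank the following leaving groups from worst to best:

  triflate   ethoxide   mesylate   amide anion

The more stable X⁻ (or X) is on its own — i.e. the weaker a base it is — the better a leaving group it makes.
triflate: pKₐ(CF₃SO₃H (triflic acid)) ≈ -14
mesylate: pKₐ(CH₃SO₃H (MsOH)) ≈ -1.9
ethoxide: pKₐ(CH₃CH₂OH) ≈ 16 — strong base; alkoxides do not leave unassisted
amide anion: pKₐ(NH₃) ≈ 38 — extremely strong base; never a leaving group
Reversing gives the worst-to-best order requested.

amide anion < ethoxide < mesylate < triflate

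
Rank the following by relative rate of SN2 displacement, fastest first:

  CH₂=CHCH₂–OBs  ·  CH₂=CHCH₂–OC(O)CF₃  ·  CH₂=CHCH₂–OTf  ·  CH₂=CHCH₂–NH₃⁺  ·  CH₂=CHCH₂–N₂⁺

CH₂=CHCH₂–N₂⁺ > CH₂=CHCH₂–OTf > CH₂=CHCH₂–OBs > CH₂=CHCH₂–OC(O)CF₃ > CH₂=CHCH₂–NH₃⁺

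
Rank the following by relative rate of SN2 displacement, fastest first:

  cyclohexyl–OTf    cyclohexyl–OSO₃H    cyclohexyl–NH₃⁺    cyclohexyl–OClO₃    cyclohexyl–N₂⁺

With the same alkyl group throughout, only the leaving group differentiates the rates.
A good leaving group is a weak base: the lower the pKₐ of its conjugate acid, the more readily it departs.
cyclohexyl–N₂⁺ loses N₂: no meaningful conjugate acid; N₂ departs as an exceptionally stable neutral molecule
cyclohexyl–OTf loses OTf⁻: pKₐ(CF₃SO₃H (triflic acid)) ≈ -14
cyclohexyl–OClO₃ loses ClO₄⁻: pKₐ(HClO₄) ≈ -10
cyclohexyl–OSO₃H loses HSO₄⁻: pKₐ(H₂SO₄) ≈ -3
cyclohexyl–NH₃⁺ loses NH₃: pKₐ(NH₄⁺) ≈ 9.2

cyclohexyl–N₂⁺ > cyclohexyl–OTf > cyclohexyl–OClO₃ > cyclohexyl–OSO₃H > cyclohexyl–NH₃⁺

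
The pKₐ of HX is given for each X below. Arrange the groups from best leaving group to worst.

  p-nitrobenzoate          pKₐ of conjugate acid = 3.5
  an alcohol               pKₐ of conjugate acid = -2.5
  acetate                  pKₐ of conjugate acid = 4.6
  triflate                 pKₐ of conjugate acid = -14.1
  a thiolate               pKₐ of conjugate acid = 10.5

Lower conjugate-acid pKₐ ⇒ weaker base ⇒ better leaving group.
Sorting by the given values: triflate (-14.1), an alcohol (-2.5), p-nitrobenzoate (3.5), acetate (4.6), a thiolate (10.5).

triflate > an alcohol > p-nitrobenzoate > acetate > a thiolate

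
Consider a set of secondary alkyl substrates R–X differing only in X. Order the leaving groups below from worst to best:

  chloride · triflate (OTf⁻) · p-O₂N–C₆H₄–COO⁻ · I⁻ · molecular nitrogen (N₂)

A good leaving group is a weak base: the lower the pKₐ of its conjugate acid, the more readily it departs.
molecular nitrogen (N₂): no meaningful conjugate acid; N₂ departs as an exceptionally stable neutral molecule
triflate (OTf⁻): pKₐ(CF₃SO₃H (triflic acid)) ≈ -14
I⁻: pKₐ(HI) ≈ -10 — large, highly polarisable; very weak base
chloride: pKₐ(HCl) ≈ -7
p-O₂N–C₆H₄–COO⁻: pKₐ(p-nitrobenzoic acid) ≈ 3.4
The question asks for worst first, so the sequence is read in increasing leaving-group ability.

p-O₂N–C₆H₄–COO⁻ < chloride < I⁻ < triflate (OTf⁻) < molecular nitrogen (N₂)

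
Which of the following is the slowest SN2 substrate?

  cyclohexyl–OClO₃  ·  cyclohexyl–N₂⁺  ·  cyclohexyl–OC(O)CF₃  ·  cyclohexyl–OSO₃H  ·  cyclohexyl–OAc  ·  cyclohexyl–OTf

Same R in every case — rank the leaving groups.
Leaving-group ability tracks the stability of the departed species; conjugate-acid pKₐ is the usual yardstick (lower pKₐ → better LG).
cyclohexyl–N₂⁺ loses N₂: no meaningful conjugate acid; N₂ departs as an exceptionally stable neutral molecule
cyclohexyl–OTf loses OTf⁻: pKₐ(CF₃SO₃H (triflic acid)) ≈ -14
cyclohexyl–OClO₃ loses ClO₄⁻: pKₐ(HClO₄) ≈ -10
cyclohexyl–OSO₃H loses HSO₄⁻: pKₐ(H₂SO₄) ≈ -3
cyclohexyl–OC(O)CF₃ loses CF₃COO⁻: pKₐ(CF₃COOH) ≈ 0.2
cyclohexyl–OAc loses AcO⁻: pKₐ(CH₃COOH) ≈ 4.8

cyclohexyl–OAc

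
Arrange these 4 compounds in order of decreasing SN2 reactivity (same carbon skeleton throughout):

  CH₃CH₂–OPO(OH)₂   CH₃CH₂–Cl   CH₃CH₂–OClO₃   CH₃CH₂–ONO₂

CH₃CH₂–OClO₃ > CH₃CH₂–Cl > CH₃CH₂–ONO₂ > CH₃CH₂–OPO(OH)₂

The skeletons are identical, so relative rate is governed entirely by leaving-group ability.
Rank by basicity of the departing species: weakest base leaves most easily.
CH₃CH₂–OClO₃ loses ClO₄⁻: pKₐ(HClO₄) ≈ -10
CH₃CH₂–Cl loses Cl⁻: pKₐ(HCl) ≈ -7
CH₃CH₂–ONO₂ loses NO₃⁻: pKₐ(HNO₃) ≈ -1.3
CH₃CH₂–OPO(OH)₂ loses H₂PO₄⁻: pKₐ(H₃PO₄) ≈ 2.1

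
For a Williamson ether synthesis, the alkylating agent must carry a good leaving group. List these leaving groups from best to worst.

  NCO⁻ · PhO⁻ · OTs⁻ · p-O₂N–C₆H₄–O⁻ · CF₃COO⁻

OTs⁻: pKₐ(p-CH₃C₆H₄SO₃H (TsOH)) ≈ -2.8
CF₃COO⁻: pKₐ(CF₃COOH) ≈ 0.2
NCO⁻: pKₐ(HOCN) ≈ 3.5
p-O₂N–C₆H₄–O⁻: pKₐ(p-nitrophenol) ≈ 7.2
PhO⁻: pKₐ(C₆H₅OH (phenol)) ≈ 10 — resonance into the ring helps, but still a poor LG

OTs⁻ > CF₃COO⁻ > NCO⁻ > p-O₂N–C₆H₄–O⁻ > PhO⁻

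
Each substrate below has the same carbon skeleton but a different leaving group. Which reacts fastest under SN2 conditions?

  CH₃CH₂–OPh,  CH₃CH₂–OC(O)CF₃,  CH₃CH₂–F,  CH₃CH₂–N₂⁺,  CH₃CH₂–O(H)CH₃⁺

The skeletons are identical, so relative rate is governed entirely by leaving-group ability.
The more stable X⁻ (or X) is on its own — i.e. the weaker a base it is — the better a leaving group it makes.
CH₃CH₂–N₂⁺ loses N₂: no meaningful conjugate acid; N₂ departs as an exceptionally stable neutral molecule
CH₃CH₂–O(H)CH₃⁺ loses R'OH: pKₐ(R'OH₂⁺) ≈ -2.4
CH₃CH₂–OC(O)CF₃ loses CF₃COO⁻: pKₐ(CF₃COOH) ≈ 0.2
CH₃CH₂–F loses F⁻: pKₐ(HF) ≈ 3.2
CH₃CH₂–OPh loses PhO⁻: pKₐ(C₆H₅OH (phenol)) ≈ 10

CH₃CH₂–N₂⁺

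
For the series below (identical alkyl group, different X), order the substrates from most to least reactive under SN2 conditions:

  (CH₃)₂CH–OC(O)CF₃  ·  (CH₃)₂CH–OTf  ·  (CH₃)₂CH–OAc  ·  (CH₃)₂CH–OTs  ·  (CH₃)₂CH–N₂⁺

With the same alkyl group throughout, only the leaving group differentiates the rates.
Rank by basicity of the departing species: weakest base leaves most easily.
(CH₃)₂CH–N₂⁺ loses N₂: no meaningful conjugate acid; N₂ departs as an exceptionally stable neutral molecule
(CH₃)₂CH–OTf loses OTf⁻: pKₐ(CF₃SO₃H (triflic acid)) ≈ -14
(CH₃)₂CH–OTs loses OTs⁻: pKₐ(p-CH₃C₆H₄SO₃H (TsOH)) ≈ -2.8
(CH₃)₂CH–OC(O)CF₃ loses CF₃COO⁻: pKₐ(CF₃COOH) ≈ 0.2
(CH₃)₂CH–OAc loses AcO⁻: pKₐ(CH₃COOH) ≈ 4.8

(CH₃)₂CH–N₂⁺ > (CH₃)₂CH–OTf > (CH₃)₂CH–OTs > (CH₃)₂CH–OC(O)CF₃ > (CH₃)₂CH–OAc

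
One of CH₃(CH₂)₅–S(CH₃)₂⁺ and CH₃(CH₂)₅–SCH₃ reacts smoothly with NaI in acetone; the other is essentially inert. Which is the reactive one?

From CH₃(CH₂)₅–SCH₃ the departing group would be RS⁻ (pKₐ(RSH (a thiol)) ≈ 10.5). Moderately basic; rarely leaves without activation.
From CH₃(CH₂)₅–S(CH₃)₂⁺ the leaving group is SR'₂ (pKₐ(R'₂SH⁺) ≈ -7). Neutral; leaves from a sulfonium salt (R–SR'₂⁺).
(In practice CH₃(CH₂)₅–S(CH₃)₂⁺ is made from CH₃(CH₂)₅–SCH₃ by S-methylation with CH₃I, allowing neutral dimethyl sulfide, rather than methanethiolate, to depart.)

CH₃(CH₂)₅–S(CH₃)₂⁺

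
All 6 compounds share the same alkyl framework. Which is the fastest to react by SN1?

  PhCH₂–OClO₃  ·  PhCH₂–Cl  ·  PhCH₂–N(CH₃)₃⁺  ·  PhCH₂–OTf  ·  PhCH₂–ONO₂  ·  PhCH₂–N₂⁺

With the same alkyl group throughout, only the leaving group differentiates the rates.
Leaving-group ability tracks the stability of the departed species; conjugate-acid pKₐ is the usual yardstick (lower pKₐ → better LG).
PhCH₂–N₂⁺ loses N₂: no meaningful conjugate acid; N₂ departs as an exceptionally stable neutral molecule
PhCH₂–OTf loses OTf⁻: pKₐ(CF₃SO₃H (triflic acid)) ≈ -14
PhCH₂–OClO₃ loses ClO₄⁻: pKₐ(HClO₄) ≈ -10
PhCH₂–Cl loses Cl⁻: pKₐ(HCl) ≈ -7
PhCH₂–ONO₂ loses NO₃⁻: pKₐ(HNO₃) ≈ -1.3
PhCH₂–N(CH₃)₃⁺ loses NR'₃: pKₐ(R'₃NH⁺) ≈ 10.7

PhCH₂–N₂⁺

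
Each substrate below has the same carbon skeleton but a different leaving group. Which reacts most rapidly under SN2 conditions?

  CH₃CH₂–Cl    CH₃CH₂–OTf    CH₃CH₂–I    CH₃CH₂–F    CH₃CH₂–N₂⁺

Same R in every case — rank the leaving groups.
A good leaving group is a weak base: the lower the pKₐ of its conjugate acid, the more readily it departs.
CH₃CH₂–N₂⁺ loses N₂: no meaningful conjugate acid; N₂ departs as an exceptionally stable neutral molecule
CH₃CH₂–OTf loses OTf⁻: pKₐ(CF₃SO₃H (triflic acid)) ≈ -14
CH₃CH₂–I loses I⁻: pKₐ(HI) ≈ -10
CH₃CH₂–Cl loses Cl⁻: pKₐ(HCl) ≈ -7
CH₃CH₂–F loses F⁻: pKₐ(HF) ≈ 3.2

CH₃CH₂–N₂⁺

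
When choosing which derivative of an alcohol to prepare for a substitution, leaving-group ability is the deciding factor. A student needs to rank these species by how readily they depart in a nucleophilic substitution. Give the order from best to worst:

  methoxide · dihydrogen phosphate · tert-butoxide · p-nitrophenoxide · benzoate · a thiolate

Rank by basicity of the departing species: weakest base leaves most easily.
dihydrogen phosphate: pKₐ(H₃PO₄) ≈ 2.1 — moderate base; biological leaving group after further activation
benzoate: pKₐ(C₆H₅COOH) ≈ 4.2 — aryl carboxylate
p-nitrophenoxide: pKₐ(p-nitrophenol) ≈ 7.2 — nitro group delocalises the charge; the classic chromogenic LG
a thiolate: pKₐ(RSH (a thiol)) ≈ 10.5 — moderately basic; rarely leaves without activation
methoxide: pKₐ(CH₃OH) ≈ 15.5 — strong base; alkoxides do not leave unassisted
tert-butoxide: pKₐ(t-BuOH) ≈ 18

dihydrogen phosphate > benzoate > p-nitrophenoxide > a thiolate > methoxide > tert-butoxide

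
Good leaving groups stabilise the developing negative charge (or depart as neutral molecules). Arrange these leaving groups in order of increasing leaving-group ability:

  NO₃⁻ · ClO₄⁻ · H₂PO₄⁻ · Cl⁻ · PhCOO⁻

PhCOO⁻ < H₂PO₄⁻ < NO₃⁻ < Cl⁻ < ClO₄⁻

Leaving-group ability tracks the stability of the departed species; conjugate-acid pKₐ is the usual yardstick (lower pKₐ → better LG).
ClO₄⁻: pKₐ(HClO₄) ≈ -10
Cl⁻: pKₐ(HCl) ≈ -7
NO₃⁻: pKₐ(HNO₃) ≈ -1.3 — resonance-delocalised over three oxygens
H₂PO₄⁻: pKₐ(H₃PO₄) ≈ 2.1 — moderate base; biological leaving group after further activation
PhCOO⁻: pKₐ(C₆H₅COOH) ≈ 4.2 — aryl carboxylate
Reversing gives the worst-to-best order requested.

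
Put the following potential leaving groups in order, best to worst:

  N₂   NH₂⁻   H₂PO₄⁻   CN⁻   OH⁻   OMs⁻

The more stable X⁻ (or X) is on its own — i.e. the weaker a base it is — the better a leaving group it makes.
N₂: no meaningful conjugate acid; N₂ departs as an exceptionally stable neutral molecule
OMs⁻: pKₐ(CH₃SO₃H (MsOH)) ≈ -1.9
H₂PO₄⁻: pKₐ(H₃PO₄) ≈ 2.1 — moderate base; biological leaving group after further activation
CN⁻: pKₐ(HCN) ≈ 9.2 — sp carbon stabilises the charge somewhat, but still a poor LG
OH⁻: pKₐ(H₂O) ≈ 15.7 — strong base; essentially never leaves without prior activation
NH₂⁻: pKₐ(NH₃) ≈ 38 — extremely strong base; never a leaving group

N₂ > OMs⁻ > H₂PO₄⁻ > CN⁻ > OH⁻ > NH₂⁻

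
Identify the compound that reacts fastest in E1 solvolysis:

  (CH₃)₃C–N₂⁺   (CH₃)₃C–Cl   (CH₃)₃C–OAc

Identical carbon frameworks mean the comparison reduces to leaving-group quality.
A good leaving group is a weak base: the lower the pKₐ of its conjugate acid, the more readily it departs.
(CH₃)₃C–N₂⁺ loses N₂: no meaningful conjugate acid; N₂ departs as an exceptionally stable neutral molecule
(CH₃)₃C–Cl loses Cl⁻: pKₐ(HCl) ≈ -7
(CH₃)₃C–OAc loses AcO⁻: pKₐ(CH₃COOH) ≈ 4.8

(CH₃)₃C–N₂⁺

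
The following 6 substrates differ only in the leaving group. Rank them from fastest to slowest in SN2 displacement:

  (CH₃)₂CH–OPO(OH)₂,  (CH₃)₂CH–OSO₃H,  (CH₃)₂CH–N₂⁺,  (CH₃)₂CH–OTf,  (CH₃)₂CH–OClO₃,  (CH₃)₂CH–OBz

With the same alkyl group throughout, only the leaving group differentiates the rates.
Rank by basicity of the departing species: weakest base leaves most easily.
(CH₃)₂CH–N₂⁺ loses N₂: no meaningful conjugate acid; N₂ departs as an exceptionally stable neutral molecule
(CH₃)₂CH–OTf loses OTf⁻: pKₐ(CF₃SO₃H (triflic acid)) ≈ -14
(CH₃)₂CH–OClO₃ loses ClO₄⁻: pKₐ(HClO₄) ≈ -10
(CH₃)₂CH–OSO₃H loses HSO₄⁻: pKₐ(H₂SO₄) ≈ -3
(CH₃)₂CH–OPO(OH)₂ loses H₂PO₄⁻: pKₐ(H₃PO₄) ≈ 2.1
(CH₃)₂CH–OBz loses PhCOO⁻: pKₐ(C₆H₅COOH) ≈ 4.2

(CH₃)₂CH–N₂⁺ > (CH₃)₂CH–OTf > (CH₃)₂CH–OClO₃ > (CH₃)₂CH–OSO₃H > (CH₃)₂CH–OPO(OH)₂ > (CH₃)₂CH–OBz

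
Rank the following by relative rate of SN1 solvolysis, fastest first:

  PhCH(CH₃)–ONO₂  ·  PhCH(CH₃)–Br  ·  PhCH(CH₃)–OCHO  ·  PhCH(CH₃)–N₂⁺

With the same alkyl group throughout, only the leaving group differentiates the rates.
Rank by basicity of the departing species: weakest base leaves most easily.
PhCH(CH₃)–N₂⁺ loses N₂: no meaningful conjugate acid; N₂ departs as an exceptionally stable neutral molecule
PhCH(CH₃)–Br loses Br⁻: pKₐ(HBr) ≈ -9
PhCH(CH₃)–ONO₂ loses NO₃⁻: pKₐ(HNO₃) ≈ -1.3
PhCH(CH₃)–OCHO loses HCOO⁻: pKₐ(HCOOH) ≈ 3.8

PhCH(CH₃)–N₂⁺ > PhCH(CH₃)–Br > PhCH(CH₃)–ONO₂ > PhCH(CH₃)–OCHO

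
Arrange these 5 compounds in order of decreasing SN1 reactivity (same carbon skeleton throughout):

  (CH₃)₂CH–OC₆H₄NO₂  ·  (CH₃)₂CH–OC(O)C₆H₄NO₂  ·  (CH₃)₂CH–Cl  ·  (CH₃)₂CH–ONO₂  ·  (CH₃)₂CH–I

(CH₃)₂CH–I > (CH₃)₂CH–Cl > (CH₃)₂CH–ONO₂ > (CH₃)₂CH–OC(O)C₆H₄NO₂ > (CH₃)₂CH–OC₆H₄NO₂

The skeletons are identical, so relative rate is governed entirely by leaving-group ability.
The more stable X⁻ (or X) is on its own — i.e. the weaker a base it is — the better a leaving group it makes.
(CH₃)₂CH–I loses I⁻: pKₐ(HI) ≈ -10
(CH₃)₂CH–Cl loses Cl⁻: pKₐ(HCl) ≈ -7
(CH₃)₂CH–ONO₂ loses NO₃⁻: pKₐ(HNO₃) ≈ -1.3
(CH₃)₂CH–OC(O)C₆H₄NO₂ loses p-O₂N–C₆H₄–COO⁻: pKₐ(p-nitrobenzoic acid) ≈ 3.4
(CH₃)₂CH–OC₆H₄NO₂ loses p-O₂N–C₆H₄–O⁻: pKₐ(p-nitrophenol) ≈ 7.2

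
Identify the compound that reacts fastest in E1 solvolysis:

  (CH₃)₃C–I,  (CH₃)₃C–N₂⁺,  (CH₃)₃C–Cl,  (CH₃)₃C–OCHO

The skeletons are identical, so relative rate is governed entirely by leaving-group ability.
A good leaving group is a weak base: the lower the pKₐ of its conjugate acid, the more readily it departs.
(CH₃)₃C–N₂⁺ loses N₂: no meaningful conjugate acid; N₂ departs as an exceptionally stable neutral molecule
(CH₃)₃C–I loses I⁻: pKₐ(HI) ≈ -10
(CH₃)₃C–Cl loses Cl⁻: pKₐ(HCl) ≈ -7
(CH₃)₃C–OCHO loses HCOO⁻: pKₐ(HCOOH) ≈ 3.8

(CH₃)₃C–N₂⁺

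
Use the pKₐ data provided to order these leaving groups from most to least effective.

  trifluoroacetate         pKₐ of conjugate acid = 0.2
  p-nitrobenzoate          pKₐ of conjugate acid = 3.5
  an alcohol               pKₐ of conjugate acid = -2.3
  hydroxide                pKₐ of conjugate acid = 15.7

an alcohol > trifluoroacetate > p-nitrobenzoate > hydroxide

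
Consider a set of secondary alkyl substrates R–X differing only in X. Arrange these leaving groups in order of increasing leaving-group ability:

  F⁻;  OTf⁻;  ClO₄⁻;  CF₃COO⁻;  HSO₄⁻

F⁻ < CF₃COO⁻ < HSO₄⁻ < ClO₄⁻ < OTf⁻

OTf⁻: pKₐ(CF₃SO₃H (triflic acid)) ≈ -14
ClO₄⁻: pKₐ(HClO₄) ≈ -10
HSO₄⁻: pKₐ(H₂SO₄) ≈ -3
CF₃COO⁻: pKₐ(CF₃COOH) ≈ 0.2
F⁻: pKₐ(HF) ≈ 3.2
Listed from poorest to best leaving group as asked.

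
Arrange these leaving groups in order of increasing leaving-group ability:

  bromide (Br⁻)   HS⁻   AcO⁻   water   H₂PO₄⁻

bromide (Br⁻): pKₐ(HBr) ≈ -9
water: pKₐ(H₃O⁺) ≈ -1.7
H₂PO₄⁻: pKₐ(H₃PO₄) ≈ 2.1
AcO⁻: pKₐ(CH₃COOH) ≈ 4.8
HS⁻: pKₐ(H₂S) ≈ 7
Listed from poorest to best leaving group as asked.

HS⁻ < AcO⁻ < H₂PO₄⁻ < water < bromide (Br⁻)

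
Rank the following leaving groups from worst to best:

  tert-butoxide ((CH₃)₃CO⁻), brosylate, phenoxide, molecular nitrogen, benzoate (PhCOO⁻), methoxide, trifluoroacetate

A good leaving group is a weak base: the lower the pKₐ of its conjugate acid, the more readily it departs.
molecular nitrogen: no meaningful conjugate acid; N₂ departs as an exceptionally stable neutral molecule
brosylate: pKₐ(p-BrC₆H₄SO₃H) ≈ -2.8
trifluoroacetate: pKₐ(CF₃COOH) ≈ 0.2 — strongly electron-withdrawing CF₃ stabilises the carboxylate
benzoate (PhCOO⁻): pKₐ(C₆H₅COOH) ≈ 4.2 — aryl carboxylate
phenoxide: pKₐ(C₆H₅OH (phenol)) ≈ 10
methoxide: pKₐ(CH₃OH) ≈ 15.5 — strong base; alkoxides do not leave unassisted
tert-butoxide ((CH₃)₃CO⁻): pKₐ(t-BuOH) ≈ 18 — bulky, strongly basic alkoxide
Reversing gives the worst-to-best order requested.

tert-butoxide ((CH₃)₃CO⁻) < methoxide < phenoxide < benzoate (PhCOO⁻) < trifluoroacetate < brosylate < molecular nitrogen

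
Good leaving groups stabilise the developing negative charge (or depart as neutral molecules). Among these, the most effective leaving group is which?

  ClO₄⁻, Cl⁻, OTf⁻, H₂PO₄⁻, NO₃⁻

OTf⁻

A good leaving group is a weak base: the lower the pKₐ of its conjugate acid, the more readily it departs.
OTf⁻: pKₐ(CF₃SO₃H (triflic acid)) ≈ -14
ClO₄⁻: pKₐ(HClO₄) ≈ -10
Cl⁻: pKₐ(HCl) ≈ -7
NO₃⁻: pKₐ(HNO₃) ≈ -1.3
H₂PO₄⁻: pKₐ(H₃PO₄) ≈ 2.1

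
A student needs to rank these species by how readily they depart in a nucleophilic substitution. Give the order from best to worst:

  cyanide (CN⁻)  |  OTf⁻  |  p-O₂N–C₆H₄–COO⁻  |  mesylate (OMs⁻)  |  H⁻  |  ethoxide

A good leaving group is a weak base: the lower the pKₐ of its conjugate acid, the more readily it departs.
OTf⁻: pKₐ(CF₃SO₃H (triflic acid)) ≈ -14
mesylate (OMs⁻): pKₐ(CH₃SO₃H (MsOH)) ≈ -1.9
p-O₂N–C₆H₄–COO⁻: pKₐ(p-nitrobenzoic acid) ≈ 3.4
cyanide (CN⁻): pKₐ(HCN) ≈ 9.2
ethoxide: pKₐ(CH₃CH₂OH) ≈ 16
H⁻: pKₐ(H₂) ≈ 36

OTf⁻ > mesylate (OMs⁻) > p-O₂N–C₆H₄–COO⁻ > cyanide (CN⁻) > ethoxide > H⁻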